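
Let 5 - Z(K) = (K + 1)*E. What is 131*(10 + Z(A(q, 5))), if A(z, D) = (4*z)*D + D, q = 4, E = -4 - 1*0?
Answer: 47029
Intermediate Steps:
E = -4 (E = -4 + 0 = -4)
A(z, D) = D + 4*D*z (A(z, D) = 4*D*z + D = D + 4*D*z)
Z(K) = 9 + 4*K (Z(K) = 5 - (K + 1)*(-4) = 5 - (1 + K)*(-4) = 5 - (-4 - 4*K) = 5 + (4 + 4*K) = 9 + 4*K)
131*(10 + Z(A(q, 5))) = 131*(10 + (9 + 4*(5*(1 + 4*4)))) = 131*(10 + (9 + 4*(5*(1 + 16)))) = 131*(10 + (9 + 4*(5*17))) = 131*(10 + (9 + 4*85)) = 131*(10 + (9 + 340)) = 131*(10 + 349) = 131*359 = 47029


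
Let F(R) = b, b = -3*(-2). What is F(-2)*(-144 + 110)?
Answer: -204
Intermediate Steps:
b = 6
F(R) = 6
F(-2)*(-144 + 110) = 6*(-144 + 110) = 6*(-34) = -204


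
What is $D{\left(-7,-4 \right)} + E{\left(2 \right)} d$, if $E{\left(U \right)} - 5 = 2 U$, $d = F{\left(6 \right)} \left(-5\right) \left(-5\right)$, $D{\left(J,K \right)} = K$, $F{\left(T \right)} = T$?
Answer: $1346$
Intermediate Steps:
$d = 150$ ($d = 6 \left(-5\right) \left(-5\right) = \left(-30\right) \left(-5\right) = 150$)
$E{\left(U \right)} = 5 + 2 U$
$D{\left(-7,-4 \right)} + E{\left(2 \right)} d = -4 + \left(5 + 2 \cdot 2\right) 150 = -4 + \left(5 + 4\right) 150 = -4 + 9 \cdot 150 = -4 + 1350 = 1346$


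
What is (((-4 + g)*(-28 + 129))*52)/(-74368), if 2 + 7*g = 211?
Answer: -237653/130144 ≈ -1.8261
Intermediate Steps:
g = 209/7 (g = -2/7 + (⅐)*211 = -2/7 + 211/7 = 209/7 ≈ 29.857)
(((-4 + g)*(-28 + 129))*52)/(-74368) = (((-4 + 209/7)*(-28 + 129))*52)/(-74368) = (((181/7)*101)*52)*(-1/74368) = ((18281/7)*52)*(-1/74368) = (950612/7)*(-1/74368) = -237653/130144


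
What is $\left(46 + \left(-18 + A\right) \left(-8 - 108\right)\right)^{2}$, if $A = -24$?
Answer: $24186724$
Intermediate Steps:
$\left(46 + \left(-18 + A\right) \left(-8 - 108\right)\right)^{2} = \left(46 + \left(-18 - 24\right) \left(-8 - 108\right)\right)^{2} = \left(46 - -4872\right)^{2} = \left(46 + 4872\right)^{2} = 4918^{2} = 24186724$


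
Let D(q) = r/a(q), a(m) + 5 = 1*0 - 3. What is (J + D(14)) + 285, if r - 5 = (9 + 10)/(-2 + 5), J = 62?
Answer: 4147/12 ≈ 345.58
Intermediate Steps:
a(m) = -8 (a(m) = -5 + (1*0 - 3) = -5 + (0 - 3) = -5 - 3 = -8)
r = 34/3 (r = 5 + (9 + 10)/(-2 + 5) = 5 + 19/3 = 34/3 ≈ 11.333)
D(q) = -17/12 (D(q) = (34/3)/(-8) = (34/3)*(-⅛) = -17/12)
(J + D(14)) + 285 = (62 - 17/12) + 285 = 727/12 + 285 = 4147/12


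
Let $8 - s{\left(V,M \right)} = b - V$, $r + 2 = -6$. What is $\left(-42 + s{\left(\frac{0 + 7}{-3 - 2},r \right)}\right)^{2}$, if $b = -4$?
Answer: $\frac{24649}{25} \approx 985.96$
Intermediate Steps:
$r = -8$ ($r = -2 - 6 = -8$)
$s{\left(V,M \right)} = 12 + V$ ($s{\left(V,M \right)} = 8 - \left(-4 - V\right) = 8 + \left(4 + V\right) = 12 + V$)
$\left(-42 + s{\left(\frac{0 + 7}{-3 - 2},r \right)}\right)^{2} = \left(-42 + \left(12 + \frac{0 + 7}{-3 - 2}\right)\right)^{2} = \left(-42 + \left(12 + \frac{7}{-5}\right)\right)^{2} = \left(-42 + \left(12 + 7 \left(- \frac{1}{5}\right)\right)\right)^{2} = \left(-42 + \left(12 - \frac{7}{5}\right)\right)^{2} = \left(-42 + \frac{53}{5}\right)^{2} = \left(- \frac{157}{5}\right)^{2} = \frac{24649}{25}$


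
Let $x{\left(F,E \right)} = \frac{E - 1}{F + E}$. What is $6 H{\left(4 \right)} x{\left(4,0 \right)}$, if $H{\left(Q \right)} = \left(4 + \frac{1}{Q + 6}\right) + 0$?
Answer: $- \frac{123}{20} \approx -6.15$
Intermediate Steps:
$H{\left(Q \right)} = 4 + \frac{1}{6 + Q}$ ($H{\left(Q \right)} = \left(4 + \frac{1}{6 + Q}\right) + 0 = 4 + \frac{1}{6 + Q}$)
$x{\left(F,E \right)} = \frac{-1 + E}{E + F}$
$6 H{\left(4 \right)} x{\left(4,0 \right)} = 6 \frac{25 + 4 \cdot 4}{6 + 4} \frac{-1 + 0}{0 + 4} = 6 \frac{25 + 16}{10} \cdot \frac{1}{4} \left(-1\right) = 6 \cdot \frac{1}{10} \cdot 41 \cdot \frac{1}{4} \left(-1\right) = 6 \cdot \frac{41}{10} \left(- \frac{1}{4}\right) = \frac{123}{5} \left(- \frac{1}{4}\right) = - \frac{123}{20}$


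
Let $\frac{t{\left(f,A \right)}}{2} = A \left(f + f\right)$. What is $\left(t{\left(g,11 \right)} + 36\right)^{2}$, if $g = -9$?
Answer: $129600$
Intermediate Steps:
$t{\left(f,A \right)} = 4 A f$ ($t{\left(f,A \right)} = 2 A \left(f + f\right) = 2 A 2 f = 2 \cdot 2 A f = 4 A f$)
$\left(t{\left(g,11 \right)} + 36\right)^{2} = \left(4 \cdot 11 \left(-9\right) + 36\right)^{2} = \left(-396 + 36\right)^{2} = \left(-360\right)^{2} = 129600$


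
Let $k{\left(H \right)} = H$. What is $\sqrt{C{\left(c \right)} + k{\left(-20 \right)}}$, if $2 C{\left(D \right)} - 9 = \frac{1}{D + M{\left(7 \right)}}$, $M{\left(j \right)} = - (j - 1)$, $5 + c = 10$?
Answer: $4 i \approx 4.0 i$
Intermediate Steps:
$c = 5$ ($c = -5 + 10 = 5$)
$M{\left(j \right)} = 1 - j$ ($M{\left(j \right)} = - (-1 + j) = 1 - j$)
$C{\left(D \right)} = \frac{9}{2} + \frac{1}{2 \left(-6 + D\right)}$ ($C{\left(D \right)} = \frac{9}{2} + \frac{1}{2 \left(D + \left(1 - 7\right)\right)} = \frac{9}{2} + \frac{1}{2 \left(D - 6\right)} = \frac{9}{2} + \frac{1}{2 \left(-6 + D\right)}$)
$\sqrt{C{\left(c \right)} + k{\left(-20 \right)}} = \sqrt{\frac{-53 + 9 \cdot 5}{2 \left(-6 + 5\right)} - 20} = \sqrt{\frac{-53 + 45}{2 \left(-1\right)} - 20} = \sqrt{\frac{1}{2} \left(-1\right) \left(-8\right) - 20} = \sqrt{4 - 20} = \sqrt{-16} = 4 i$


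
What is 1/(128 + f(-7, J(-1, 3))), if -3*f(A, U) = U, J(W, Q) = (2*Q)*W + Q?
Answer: 1/129 ≈ 0.0077519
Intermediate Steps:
J(W, Q) = Q + 2*Q*W (J(W, Q) = 2*Q*W + Q = Q + 2*Q*W)
f(A, U) = -U/3
1/(128 + f(-7, J(-1, 3))) = 1/(128 - (1 + 2*(-1))) = 1/(128 - (1 - 2)) = 1/(128 - (-1)) = 1/(128 - ⅓*(-3)) = 1/(128 + 1) = 1/129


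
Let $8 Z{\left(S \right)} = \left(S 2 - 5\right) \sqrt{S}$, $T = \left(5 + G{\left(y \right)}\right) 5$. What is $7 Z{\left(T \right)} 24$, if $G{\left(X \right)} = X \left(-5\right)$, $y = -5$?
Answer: $30975 \sqrt{6} \approx 75873.0$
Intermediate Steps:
$G{\left(X \right)} = - 5 X$
$T = 150$ ($T = \left(5 - -25\right) 5 = \left(5 + 25\right) 5 = 30 \cdot 5 = 150$)
$Z{\left(S \right)} = \frac{\sqrt{S} \left(-5 + 2 S\right)}{8}$ ($Z{\left(S \right)} = \frac{\left(S 2 - 5\right) \sqrt{S}}{8} = \frac{\left(2 S - 5\right) \sqrt{S}}{8} = \frac{\left(-5 + 2 S\right) \sqrt{S}}{8} = \frac{\sqrt{S} \left(-5 + 2 S\right)}{8}$)
$7 Z{\left(T \right)} 24 = 7 \frac{\sqrt{150} \left(-5 + 2 \cdot 150\right)}{8} \cdot 24 = 7 \frac{5 \sqrt{6} \left(-5 + 300\right)}{8} \cdot 24 = 7 \cdot \frac{1}{8} \cdot 5 \sqrt{6} \cdot 295 \cdot 24 = 7 \frac{1475 \sqrt{6}}{8} \cdot 24 = \frac{10325 \sqrt{6}}{8} \cdot 24 = 30975 \sqrt{6}$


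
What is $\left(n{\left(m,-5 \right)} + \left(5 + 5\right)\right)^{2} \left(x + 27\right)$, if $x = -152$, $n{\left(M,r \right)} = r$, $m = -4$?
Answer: $-3125$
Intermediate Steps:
$\left(n{\left(m,-5 \right)} + \left(5 + 5\right)\right)^{2} \left(x + 27\right) = \left(-5 + \left(5 + 5\right)\right)^{2} \left(-152 + 27\right) = \left(-5 + 10\right)^{2} \left(-125\right) = 5^{2} \left(-125\right) = 25 \left(-125\right) = -3125$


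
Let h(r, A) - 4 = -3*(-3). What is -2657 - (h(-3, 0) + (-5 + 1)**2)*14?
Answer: -3063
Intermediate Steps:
h(r, A) = 13 (h(r, A) = 4 - 3*(-3) = 4 + 9 = 13)
-2657 - (h(-3, 0) + (-5 + 1)**2)*14 = -2657 - (13 + (-5 + 1)**2)*14 = -2657 - (13 + (-4)**2)*14 = -2657 - (13 + 16)*14 = -2657 - 29*14 = -2657 - 1*406 = -2657 - 406 = -3063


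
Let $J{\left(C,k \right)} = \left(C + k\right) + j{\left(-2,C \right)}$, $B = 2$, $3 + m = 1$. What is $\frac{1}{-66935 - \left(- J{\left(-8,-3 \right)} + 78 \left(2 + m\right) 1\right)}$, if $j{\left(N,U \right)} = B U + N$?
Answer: $- \frac{1}{66964} \approx -1.4933 \cdot 10^{-5}$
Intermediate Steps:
$m = -2$ ($m = -3 + 1 = -2$)
$j{\left(N,U \right)} = N + 2 U$ ($j{\left(N,U \right)} = 2 U + N = N + 2 U$)
$J{\left(C,k \right)} = -2 + k + 3 C$ ($J{\left(C,k \right)} = \left(C + k\right) + \left(-2 + 2 C\right) = -2 + k + 3 C$)
$\frac{1}{-66935 - \left(- J{\left(-8,-3 \right)} + 78 \left(2 + m\right) 1\right)} = \frac{1}{-66935 - \left(29 + 78 \left(2 - 2\right) 1\right)} = \frac{1}{-66935 - \left(29 + 78 \cdot 0 \cdot 1\right)} = \frac{1}{-66935 - 29} = \frac{1}{-66964} = - \frac{1}{66964}$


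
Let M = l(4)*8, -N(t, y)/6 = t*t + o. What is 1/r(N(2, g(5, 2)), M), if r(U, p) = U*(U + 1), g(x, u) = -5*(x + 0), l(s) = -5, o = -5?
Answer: 1/42 ≈ 0.023810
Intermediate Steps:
g(x, u) = -5*x
N(t, y) = 30 - 6*t² (N(t, y) = -6*(t*t - 5) = -6*(t² - 5) = -6*(-5 + t²) = 30 - 6*t²)
M = -40 (M = -5*8 = -40)
r(U, p) = U*(1 + U)
1/r(N(2, g(5, 2)), M) = 1/((30 - 6*2²)*(1 + (30 - 6*2²))) = 1/((30 - 6*4)*(1 + (30 - 6*4))) = 1/((30 - 24)*(1 + (30 - 24))) = 1/(6*(1 + 6)) = 1/(6*7) = 1/42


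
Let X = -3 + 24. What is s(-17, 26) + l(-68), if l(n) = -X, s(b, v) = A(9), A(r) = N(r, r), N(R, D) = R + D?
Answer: -3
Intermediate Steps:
N(R, D) = D + R
A(r) = 2*r (A(r) = r + r = 2*r)
s(b, v) = 18 (s(b, v) = 2*9 = 18)
X = 21
l(n) = -21 (l(n) = -1*21 = -21)
s(-17, 26) + l(-68) = 18 - 21 = -3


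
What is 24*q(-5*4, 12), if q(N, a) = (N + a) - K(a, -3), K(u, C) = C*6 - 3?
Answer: 312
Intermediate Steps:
K(u, C) = -3 + 6*C (K(u, C) = 6*C - 3 = -3 + 6*C)
q(N, a) = 21 + N + a (q(N, a) = (N + a) - (-3 + 6*(-3)) = (N + a) - (-3 - 18) = (N + a) - 1*(-21) = (N + a) + 21 = 21 + N + a)
24*q(-5*4, 12) = 24*(21 - 5*4 + 12) = 24*(21 - 20 + 12) = 24*13 = 312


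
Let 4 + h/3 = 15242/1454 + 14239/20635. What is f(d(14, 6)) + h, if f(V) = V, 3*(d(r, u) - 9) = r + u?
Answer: 1673517887/45004935 ≈ 37.185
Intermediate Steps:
d(r, u) = 9 + r/3 + u/3 (d(r, u) = 9 + (r + u)/3 = 9 + (r/3 + u/3) = 9 + r/3 + u/3)
h = 322813524/15001645 (h = -12 + 3*(15242/1454 + 14239/20635) = -12 + 3*(15242*(1/1454) + 14239*(1/20635)) = -12 + 3*(7621/727 + 14239/20635) = -12 + 3*(167611088/15001645) = -12 + 502833264/15001645 = 322813524/15001645 ≈ 21.519)
f(d(14, 6)) + h = (9 + (⅓)*14 + (⅓)*6) + 322813524/15001645 = (9 + 14/3 + 2) + 322813524/15001645 = 47/3 + 322813524/15001645 = 1673517887/45004935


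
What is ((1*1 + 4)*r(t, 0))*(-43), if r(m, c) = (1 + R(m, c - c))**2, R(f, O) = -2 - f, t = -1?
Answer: 0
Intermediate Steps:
r(m, c) = (-1 - m)**2 (r(m, c) = (1 + (-2 - m))**2 = (-1 - m)**2)
((1*1 + 4)*r(t, 0))*(-43) = ((1*1 + 4)*(1 - 1)**2)*(-43) = ((1 + 4)*0**2)*(-43) = (5*0)*(-43) = 0*(-43) = 0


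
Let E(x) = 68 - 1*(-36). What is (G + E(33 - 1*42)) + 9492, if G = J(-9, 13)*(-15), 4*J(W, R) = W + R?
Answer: 9581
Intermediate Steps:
E(x) = 104 (E(x) = 68 + 36 = 104)
J(W, R) = R/4 + W/4 (J(W, R) = (W + R)/4 = (R + W)/4 = R/4 + W/4)
G = -15 (G = ((¼)*13 + (¼)*(-9))*(-15) = (13/4 - 9/4)*(-15) = 1*(-15) = -15)
(G + E(33 - 1*42)) + 9492 = (-15 + 104) + 9492 = 89 + 9492 = 9581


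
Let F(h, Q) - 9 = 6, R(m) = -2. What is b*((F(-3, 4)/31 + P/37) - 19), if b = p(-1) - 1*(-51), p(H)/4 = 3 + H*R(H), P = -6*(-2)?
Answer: -1481486/1147 ≈ -1291.6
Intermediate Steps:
F(h, Q) = 15 (F(h, Q) = 9 + 6 = 15)
P = 12
p(H) = 12 - 8*H (p(H) = 4*(3 + H*(-2)) = 4*(3 - 2*H) = 12 - 8*H)
b = 71 (b = (12 - 8*(-1)) - 1*(-51) = (12 + 8) + 51 = 20 + 51 = 71)
b*((F(-3, 4)/31 + P/37) - 19) = 71*((15/31 + 12/37) - 19) = 71*(927/1147 - 19) = 71*(-20866/1147) = -1481486/1147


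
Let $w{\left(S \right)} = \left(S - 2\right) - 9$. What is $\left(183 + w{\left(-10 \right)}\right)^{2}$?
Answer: $26244$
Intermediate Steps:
$w{\left(S \right)} = -11 + S$ ($w{\left(S \right)} = \left(-2 + S\right) - 9 = -11 + S$)
$\left(183 + w{\left(-10 \right)}\right)^{2} = \left(183 - 21\right)^{2} = 162^{2} = 26244$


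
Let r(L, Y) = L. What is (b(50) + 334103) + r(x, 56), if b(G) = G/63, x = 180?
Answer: 21059879/63 ≈ 3.3428e+5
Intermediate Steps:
b(G) = G/63 (b(G) = G*(1/63) = G/63)
(b(50) + 334103) + r(x, 56) = ((1/63)*50 + 334103) + 180 = (50/63 + 334103) + 180 = 21048539/63 + 180 = 21059879/63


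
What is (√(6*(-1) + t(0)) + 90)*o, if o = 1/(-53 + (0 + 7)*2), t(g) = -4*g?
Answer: -30/13 - I*√6/39 ≈ -2.3077 - 0.062807*I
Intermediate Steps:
o = -1/39 (o = 1/(-53 + 7*2) = 1/(-53 + 14) = 1/(-39) = -1/39 ≈ -0.025641)
(√(6*(-1) + t(0)) + 90)*o = (√(6*(-1) - 4*0) + 90)*(-1/39) = (√(-6 + 0) + 90)*(-1/39) = (√(-6) + 90)*(-1/39) = (I*√6 + 90)*(-1/39) = (90 + I*√6)*(-1/39) = -30/13 - I*√6/39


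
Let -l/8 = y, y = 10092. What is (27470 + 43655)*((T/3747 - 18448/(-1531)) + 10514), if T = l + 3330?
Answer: 1428802333333000/1912219 ≈ 7.4720e+8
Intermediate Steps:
l = -80736 (l = -8*10092 = -80736)
T = -77406 (T = -80736 + 3330 = -77406)
(27470 + 43655)*((T/3747 - 18448/(-1531)) + 10514) = (27470 + 43655)*((-77406/3747 - 18448/(-1531)) + 10514) = 71125*((-77406*1/3747 - 18448*(-1/1531)) + 10514) = 71125*((-25802/1249 + 18448/1531) + 10514) = 71125*(-16461310/1912219 + 10514) = 71125*(20088609256/1912219) = 1428802333333000/1912219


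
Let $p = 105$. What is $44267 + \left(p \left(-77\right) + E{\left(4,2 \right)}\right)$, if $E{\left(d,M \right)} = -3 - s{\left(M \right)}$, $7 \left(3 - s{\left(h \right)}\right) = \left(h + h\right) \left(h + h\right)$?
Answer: $\frac{253248}{7} \approx 36178.0$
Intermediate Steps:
$s{\left(h \right)} = 3 - \frac{4 h^{2}}{7}$ ($s{\left(h \right)} = 3 - \frac{\left(h + h\right) \left(h + h\right)}{7} = 3 - \frac{2 h 2 h}{7} = 3 - \frac{4 h^{2}}{7}$)
$E{\left(d,M \right)} = -6 + \frac{4 M^{2}}{7}$ ($E{\left(d,M \right)} = -3 - \left(3 - \frac{4 M^{2}}{7}\right) = -3 + \left(-3 + \frac{4 M^{2}}{7}\right) = -6 + \frac{4 M^{2}}{7}$)
$44267 + \left(p \left(-77\right) + E{\left(4,2 \right)}\right) = 44267 + \left(105 \left(-77\right) - \left(6 - \frac{4 \cdot 2^{2}}{7}\right)\right) = 44267 + \left(-8085 + \left(-6 + \frac{4}{7} \cdot 4\right)\right) = 44267 + \left(-8085 + \left(-6 + \frac{16}{7}\right)\right) = 44267 - \frac{56621}{7} = \frac{253248}{7}$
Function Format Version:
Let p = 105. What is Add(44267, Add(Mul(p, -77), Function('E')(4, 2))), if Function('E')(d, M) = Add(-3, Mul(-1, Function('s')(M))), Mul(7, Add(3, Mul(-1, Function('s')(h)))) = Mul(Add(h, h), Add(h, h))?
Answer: Rational(253248, 7) ≈ 36178.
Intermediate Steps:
Function('s')(h) = Add(3, Mul(Rational(-4, 7), Pow(h, 2))) (Function('s')(h) = Add(3, Mul(Rational(-1, 7), Mul(Add(h, h), Add(h, h)))) = Add(3, Mul(Rational(-1, 7), Mul(Mul(2, h), Mul(2, h)))) = Add(3, Mul(Rational(-1, 7), Mul(4, Pow(h, 2)))) = Add(3, Mul(Rational(-4, 7), Pow(h, 2))))
Function('E')(d, M) = Add(-6, Mul(Rational(4, 7), Pow(M, 2))) (Function('E')(d, M) = Add(-3, Mul(-1, Add(3, Mul(Rational(-4, 7), Pow(M, 2))))) = Add(-3, Add(-3, Mul(Rational(4, 7), Pow(M, 2)))) = Add(-6, Mul(Rational(4, 7), Pow(M, 2))))
Add(44267, Add(Mul(p, -77), Function('E')(4, 2))) = Add(44267, Add(Mul(105, -77), Add(-6, Mul(Rational(4, 7), Pow(2, 2))))) = Add(44267, Add(-8085, Add(-6, Mul(Rational(4, 7), 4)))) = Add(44267, Add(-8085, Add(-6, Rational(16, 7)))) = Add(44267, Add(-8085, Rational(-26, 7))) = Add(44267, Rational(-56621, 7)) = Rational(253248, 7)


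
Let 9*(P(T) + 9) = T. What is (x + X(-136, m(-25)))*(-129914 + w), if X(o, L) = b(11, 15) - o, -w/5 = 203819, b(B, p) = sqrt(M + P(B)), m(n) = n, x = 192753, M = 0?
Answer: -221631197001 - 383003*I*sqrt(70) ≈ -2.2163e+11 - 3.2044e+6*I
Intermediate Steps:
P(T) = -9 + T/9
b(B, p) = sqrt(-9 + B/9) (b(B, p) = sqrt(0 + (-9 + B/9)) = sqrt(-9 + B/9))
w = -1019095 (w = -5*203819 = -1019095)
X(o, L) = -o + I*sqrt(70)/3 (X(o, L) = sqrt(-81 + 11)/3 - o = sqrt(-70)/3 - o = (I*sqrt(70))/3 - o = I*sqrt(70)/3 - o = -o + I*sqrt(70)/3)
(x + X(-136, m(-25)))*(-129914 + w) = (192753 + (-1*(-136) + I*sqrt(70)/3))*(-129914 - 1019095) = (192753 + (136 + I*sqrt(70)/3))*(-1149009) = (192889 + I*sqrt(70)/3)*(-1149009) = -221631197001 - 383003*I*sqrt(70)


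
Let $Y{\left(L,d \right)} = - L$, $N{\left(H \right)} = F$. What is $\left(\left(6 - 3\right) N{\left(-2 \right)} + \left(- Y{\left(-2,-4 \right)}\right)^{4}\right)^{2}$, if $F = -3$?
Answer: $49$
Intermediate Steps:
$N{\left(H \right)} = -3$
$\left(\left(6 - 3\right) N{\left(-2 \right)} + \left(- Y{\left(-2,-4 \right)}\right)^{4}\right)^{2} = \left(\left(6 - 3\right) \left(-3\right) + \left(- \left(-1\right) \left(-2\right)\right)^{4}\right)^{2} = \left(3 \left(-3\right) + \left(\left(-1\right) 2\right)^{4}\right)^{2} = \left(-9 + \left(-2\right)^{4}\right)^{2} = \left(-9 + 16\right)^{2} = 7^{2} = 49$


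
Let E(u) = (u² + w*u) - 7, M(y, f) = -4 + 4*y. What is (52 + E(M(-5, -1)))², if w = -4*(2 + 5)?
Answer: 1671849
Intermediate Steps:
w = -28 (w = -4*7 = -28)
E(u) = -7 + u² - 28*u (E(u) = (u² - 28*u) - 7 = -7 + u² - 28*u)
(52 + E(M(-5, -1)))² = (52 + (-7 + (-4 + 4*(-5))² - 28*(-4 + 4*(-5))))² = (52 + (-7 + (-4 - 20)² - 28*(-4 - 20)))² = (52 + (-7 + (-24)² - 28*(-24)))² = (52 + (-7 + 576 + 672))² = (52 + 1241)² = 1293² = 1671849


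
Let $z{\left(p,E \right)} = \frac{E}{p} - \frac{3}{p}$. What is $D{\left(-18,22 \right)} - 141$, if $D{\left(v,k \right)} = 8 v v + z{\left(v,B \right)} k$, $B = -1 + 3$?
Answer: $\frac{22070}{9} \approx 2452.2$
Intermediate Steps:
$B = 2$
$z{\left(p,E \right)} = - \frac{3}{p} + \frac{E}{p}$
$D{\left(v,k \right)} = 8 v^{2} - \frac{k}{v}$ ($D{\left(v,k \right)} = 8 v v + \frac{-3 + 2}{v} k = 8 v^{2} + \frac{1}{v} \left(-1\right) k = 8 v^{2} + - \frac{1}{v} k = 8 v^{2} - \frac{k}{v}$)
$D{\left(-18,22 \right)} - 141 = \frac{\left(-1\right) 22 + 8 \left(-18\right)^{3}}{-18} - 141 = - \frac{-22 + 8 \left(-5832\right)}{18} - 141 = - \frac{-22 - 46656}{18} - 141 = \left(- \frac{1}{18}\right) \left(-46678\right) - 141 = \frac{23339}{9} - 141 = \frac{22070}{9}$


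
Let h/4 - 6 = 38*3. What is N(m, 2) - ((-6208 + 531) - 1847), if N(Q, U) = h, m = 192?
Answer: 8004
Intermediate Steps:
h = 480 (h = 24 + 4*(38*3) = 24 + 4*114 = 24 + 456 = 480)
N(Q, U) = 480
N(m, 2) - ((-6208 + 531) - 1847) = 480 - ((-6208 + 531) - 1847) = 480 - (-5677 - 1847) = 480 - 1*(-7524) = 480 + 7524 = 8004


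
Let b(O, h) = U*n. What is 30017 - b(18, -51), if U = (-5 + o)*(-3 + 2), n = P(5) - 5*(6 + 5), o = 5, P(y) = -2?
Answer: 30017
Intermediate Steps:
n = -57 (n = -2 - 5*(6 + 5) = -2 - 5*11 = -2 - 55 = -57)
U = 0 (U = (-5 + 5)*(-3 + 2) = 0*(-1) = 0)
b(O, h) = 0 (b(O, h) = 0*(-57) = 0)
30017 - b(18, -51) = 30017 - 1*0 = 30017 + 0 = 30017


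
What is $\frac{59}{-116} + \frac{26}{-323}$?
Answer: $- \frac{22073}{37468} \approx -0.58912$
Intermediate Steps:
$\frac{59}{-116} + \frac{26}{-323} = 59 \left(- \frac{1}{116}\right) + 26 \left(- \frac{1}{323}\right) = - \frac{59}{116} - \frac{26}{323} = - \frac{22073}{37468}$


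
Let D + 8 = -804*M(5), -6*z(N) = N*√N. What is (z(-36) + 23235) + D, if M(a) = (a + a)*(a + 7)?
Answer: -73253 + 36*I ≈ -73253.0 + 36.0*I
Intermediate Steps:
z(N) = -N^(3/2)/6 (z(N) = -N*√N/6 = -N^(3/2)/6)
M(a) = 2*a*(7 + a) (M(a) = (2*a)*(7 + a) = 2*a*(7 + a))
D = -96488 (D = -8 - 1608*5*(7 + 5) = -8 - 1608*5*12 = -8 - 804*120 = -8 - 96480 = -96488)
(z(-36) + 23235) + D = (-(-36)*I + 23235) - 96488 = (36*I + 23235) - 96488 = (23235 + 36*I) - 96488 = -73253 + 36*I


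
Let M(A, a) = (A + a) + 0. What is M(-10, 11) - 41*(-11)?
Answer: 452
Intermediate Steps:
M(A, a) = A + a
M(-10, 11) - 41*(-11) = (-10 + 11) - 41*(-11) = 1 + 451 = 452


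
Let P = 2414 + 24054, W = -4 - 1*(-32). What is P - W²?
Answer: 25684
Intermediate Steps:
W = 28 (W = -4 + 32 = 28)
P = 26468
P - W² = 26468 - 1*28² = 26468 - 1*784 = 26468 - 784 = 25684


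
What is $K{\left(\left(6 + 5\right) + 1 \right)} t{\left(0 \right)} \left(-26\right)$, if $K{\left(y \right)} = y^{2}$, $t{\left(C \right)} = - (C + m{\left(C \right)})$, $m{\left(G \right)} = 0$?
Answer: $0$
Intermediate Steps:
$t{\left(C \right)} = - C$ ($t{\left(C \right)} = - (C + 0) = - C$)
$K{\left(\left(6 + 5\right) + 1 \right)} t{\left(0 \right)} \left(-26\right) = \left(\left(6 + 5\right) + 1\right)^{2} \left(\left(-1\right) 0\right) \left(-26\right) = \left(11 + 1\right)^{2} \cdot 0 \left(-26\right) = 12^{2} \cdot 0 \left(-26\right) = 144 \cdot 0 \left(-26\right) = 0 \left(-26\right) = 0$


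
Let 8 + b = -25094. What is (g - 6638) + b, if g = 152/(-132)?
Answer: -1047458/33 ≈ -31741.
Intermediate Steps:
b = -25102 (b = -8 - 25094 = -25102)
g = -38/33 (g = -1/132*152 = -38/33 ≈ -1.1515)
(g - 6638) + b = (-38/33 - 6638) - 25102 = -219092/33 - 25102 = -1047458/33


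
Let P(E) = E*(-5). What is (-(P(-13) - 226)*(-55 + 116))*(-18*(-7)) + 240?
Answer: 1237686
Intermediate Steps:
P(E) = -5*E
(-(P(-13) - 226)*(-55 + 116))*(-18*(-7)) + 240 = (-(-5*(-13) - 226)*(-55 + 116))*(-18*(-7)) + 240 = -(65 - 226)*61*126 + 240 = -(-161)*61*126 + 240 = -1*(-9821)*126 + 240 = 9821*126 + 240 = 1237446 + 240 = 1237686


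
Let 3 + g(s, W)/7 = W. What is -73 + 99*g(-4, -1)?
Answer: -2845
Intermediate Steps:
g(s, W) = -21 + 7*W
-73 + 99*g(-4, -1) = -73 + 99*(-21 + 7*(-1)) = -73 + 99*(-21 - 7) = -73 + 99*(-28) = -73 - 2772 = -2845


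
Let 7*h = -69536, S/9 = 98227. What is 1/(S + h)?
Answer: 7/6118765 ≈ 1.1440e-6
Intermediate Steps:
S = 884043 (S = 9*98227 = 884043)
h = -69536/7 (h = (⅐)*(-69536) = -69536/7 ≈ -9933.7)
1/(S + h) = 1/(884043 - 69536/7) = 1/(6118765/7) = 7/6118765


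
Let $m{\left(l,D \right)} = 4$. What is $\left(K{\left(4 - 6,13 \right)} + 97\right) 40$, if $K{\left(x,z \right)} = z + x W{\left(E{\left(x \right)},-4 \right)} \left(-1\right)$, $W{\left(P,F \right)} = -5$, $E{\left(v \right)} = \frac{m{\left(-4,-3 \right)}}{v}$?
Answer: $4000$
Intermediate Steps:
$E{\left(v \right)} = \frac{4}{v}$
$K{\left(x,z \right)} = z + 5 x$ ($K{\left(x,z \right)} = z + x \left(-5\right) \left(-1\right) = z + - 5 x \left(-1\right) = z + 5 x$)
$\left(K{\left(4 - 6,13 \right)} + 97\right) 40 = \left(\left(13 + 5 \left(4 - 6\right)\right) + 97\right) 40 = \left(\left(13 + 5 \left(-2\right)\right) + 97\right) 40 = \left(\left(13 - 10\right) + 97\right) 40 = \left(3 + 97\right) 40 = 100 \cdot 40 = 4000$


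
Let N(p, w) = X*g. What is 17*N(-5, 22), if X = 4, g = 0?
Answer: 0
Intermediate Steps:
N(p, w) = 0 (N(p, w) = 4*0 = 0)
17*N(-5, 22) = 17*0 = 0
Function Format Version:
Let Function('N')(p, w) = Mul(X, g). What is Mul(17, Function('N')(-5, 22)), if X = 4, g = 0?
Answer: 0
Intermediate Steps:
Function('N')(p, w) = 0 (Function('N')(p, w) = Mul(4, 0) = 0)
Mul(17, Function('N')(-5, 22)) = Mul(17, 0) = 0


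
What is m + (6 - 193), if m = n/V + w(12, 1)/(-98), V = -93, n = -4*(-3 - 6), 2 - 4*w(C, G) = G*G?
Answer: -2277159/12152 ≈ -187.39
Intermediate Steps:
w(C, G) = ½ - G²/4 (w(C, G) = ½ - G*G/4 = ½ - G²/4)
n = 36 (n = -4*(-9) = 36)
m = -4735/12152 (m = 36/(-93) + (½ - ¼*1²)/(-98) = 36*(-1/93) + (½ - ¼*1)*(-1/98) = -12/31 + (½ - ¼)*(-1/98) = -12/31 + (¼)*(-1/98) = -12/31 - 1/392 = -4735/12152 ≈ -0.38965)
m + (6 - 193) = -4735/12152 + (6 - 193) = -4735/12152 - 187 = -2277159/12152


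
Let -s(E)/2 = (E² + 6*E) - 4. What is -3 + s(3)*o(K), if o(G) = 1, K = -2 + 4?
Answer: -49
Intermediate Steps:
K = 2
s(E) = 8 - 12*E - 2*E² (s(E) = -2*((E² + 6*E) - 4) = -2*(-4 + E² + 6*E) = 8 - 12*E - 2*E²)
-3 + s(3)*o(K) = -3 + (8 - 12*3 - 2*3²)*1 = -3 + (8 - 36 - 2*9)*1 = -3 + (8 - 36 - 18)*1 = -3 - 46*1 = -3 - 46 = -49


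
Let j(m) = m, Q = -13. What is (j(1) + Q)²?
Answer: 144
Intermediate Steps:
(j(1) + Q)² = (1 - 13)² = (-12)² = 144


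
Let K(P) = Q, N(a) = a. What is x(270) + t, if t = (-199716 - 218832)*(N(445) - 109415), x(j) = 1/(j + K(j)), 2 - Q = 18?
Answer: 11584730592241/254 ≈ 4.5609e+10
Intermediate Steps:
Q = -16 (Q = 2 - 1*18 = 2 - 18 = -16)
K(P) = -16
x(j) = 1/(-16 + j) (x(j) = 1/(j - 16) = 1/(-16 + j))
t = 45609175560 (t = (-199716 - 218832)*(445 - 109415) = -418548*(-108970) = 45609175560)
x(270) + t = 1/(-16 + 270) + 45609175560 = 1/254 + 45609175560 = 11584730592241/254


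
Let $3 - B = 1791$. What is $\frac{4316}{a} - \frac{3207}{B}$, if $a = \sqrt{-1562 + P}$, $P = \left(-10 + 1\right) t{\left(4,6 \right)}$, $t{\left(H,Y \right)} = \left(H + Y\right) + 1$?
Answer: $\frac{1069}{596} - \frac{4316 i \sqrt{1661}}{1661} \approx 1.7936 - 105.9 i$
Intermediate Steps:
$B = -1788$ ($B = 3 - 1791 = -1788$)
$t{\left(H,Y \right)} = 1 + H + Y$
$P = -99$ ($P = \left(-10 + 1\right) \left(1 + 4 + 6\right) = \left(-9\right) 11 = -99$)
$a = i \sqrt{1661}$ ($a = \sqrt{-1562 - 99} = \sqrt{-1661} = i \sqrt{1661} \approx 40.755 i$)
$\frac{4316}{a} - \frac{3207}{B} = \frac{4316}{i \sqrt{1661}} - \frac{3207}{-1788} = 4316 \left(- \frac{i \sqrt{1661}}{1661}\right) - - \frac{1069}{596} = - \frac{4316 i \sqrt{1661}}{1661} + \frac{1069}{596} = \frac{1069}{596} - \frac{4316 i \sqrt{1661}}{1661}$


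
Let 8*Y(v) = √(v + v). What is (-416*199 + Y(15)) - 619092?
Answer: -701876 + √30/8 ≈ -7.0188e+5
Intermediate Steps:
Y(v) = √2*√v/8 (Y(v) = √(v + v)/8 = √(2*v)/8 = (√2*√v)/8 = √2*√v/8)
(-416*199 + Y(15)) - 619092 = (-416*199 + √2*√15/8) - 619092 = (-82784 + √30/8) - 619092 = -701876 + √30/8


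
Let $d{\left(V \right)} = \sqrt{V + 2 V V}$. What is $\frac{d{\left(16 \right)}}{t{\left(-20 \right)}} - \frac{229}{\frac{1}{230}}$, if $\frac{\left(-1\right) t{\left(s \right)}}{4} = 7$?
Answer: $-52670 - \frac{\sqrt{33}}{7} \approx -52671.0$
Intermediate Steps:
$t{\left(s \right)} = -28$ ($t{\left(s \right)} = \left(-4\right) 7 = -28$)
$d{\left(V \right)} = \sqrt{V + 2 V^{2}}$
$\frac{d{\left(16 \right)}}{t{\left(-20 \right)}} - \frac{229}{\frac{1}{230}} = \frac{\sqrt{16 \left(1 + 2 \cdot 16\right)}}{-28} - \frac{229}{\frac{1}{230}} = \sqrt{16 \left(1 + 32\right)} \left(- \frac{1}{28}\right) - 229 \frac{1}{\frac{1}{230}} = \sqrt{16 \cdot 33} \left(- \frac{1}{28}\right) - 52670 = \sqrt{528} \left(- \frac{1}{28}\right) - 52670 = 4 \sqrt{33} \left(- \frac{1}{28}\right) - 52670 = - \frac{\sqrt{33}}{7} - 52670 = -52670 - \frac{\sqrt{33}}{7}$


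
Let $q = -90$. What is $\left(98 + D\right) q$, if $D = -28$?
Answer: $-6300$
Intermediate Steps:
$\left(98 + D\right) q = \left(98 - 28\right) \left(-90\right) = 70 \left(-90\right) = -6300$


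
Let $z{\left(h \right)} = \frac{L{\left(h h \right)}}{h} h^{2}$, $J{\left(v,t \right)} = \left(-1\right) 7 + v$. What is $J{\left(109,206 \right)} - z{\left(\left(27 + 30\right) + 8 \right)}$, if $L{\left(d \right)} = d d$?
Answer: $-1160290523$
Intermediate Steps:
$L{\left(d \right)} = d^{2}$
$J{\left(v,t \right)} = -7 + v$
$z{\left(h \right)} = h^{5}$ ($z{\left(h \right)} = \frac{\left(h h\right)^{2}}{h} h^{2} = \frac{\left(h^{2}\right)^{2}}{h} h^{2} = \frac{h^{4}}{h} h^{2} = h^{3} h^{2} = h^{5}$)
$J{\left(109,206 \right)} - z{\left(\left(27 + 30\right) + 8 \right)} = \left(-7 + 109\right) - \left(\left(27 + 30\right) + 8\right)^{5} = 102 - \left(57 + 8\right)^{5} = 102 - 65^{5} = 102 - 1160290625 = -1160290523$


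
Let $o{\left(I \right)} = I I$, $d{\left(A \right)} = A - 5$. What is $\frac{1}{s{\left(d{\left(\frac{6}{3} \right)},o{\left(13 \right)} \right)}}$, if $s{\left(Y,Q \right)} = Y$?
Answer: $- \frac{1}{3} \approx -0.33333$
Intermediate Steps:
$d{\left(A \right)} = -5 + A$
$o{\left(I \right)} = I^{2}$
$\frac{1}{s{\left(d{\left(\frac{6}{3} \right)},o{\left(13 \right)} \right)}} = \frac{1}{-5 + \frac{6}{3}} = \frac{1}{-5 + 6 \cdot \frac{1}{3}} = \frac{1}{-5 + 2} = \frac{1}{-3} = - \frac{1}{3}$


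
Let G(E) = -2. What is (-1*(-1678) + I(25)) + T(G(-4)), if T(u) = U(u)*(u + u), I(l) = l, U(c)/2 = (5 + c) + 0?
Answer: 1679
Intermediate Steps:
U(c) = 10 + 2*c (U(c) = 2*((5 + c) + 0) = 2*(5 + c) = 10 + 2*c)
T(u) = 2*u*(10 + 2*u) (T(u) = (10 + 2*u)*(u + u) = (10 + 2*u)*(2*u) = 2*u*(10 + 2*u))
(-1*(-1678) + I(25)) + T(G(-4)) = (-1*(-1678) + 25) + 4*(-2)*(5 - 2) = (1678 + 25) + 4*(-2)*3 = 1703 - 24 = 1679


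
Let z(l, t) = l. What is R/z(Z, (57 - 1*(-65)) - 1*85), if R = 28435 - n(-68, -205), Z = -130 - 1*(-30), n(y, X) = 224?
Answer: -28211/100 ≈ -282.11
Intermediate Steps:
Z = -100 (Z = -130 + 30 = -100)
R = 28211 (R = 28435 - 1*224 = 28435 - 224 = 28211)
R/z(Z, (57 - 1*(-65)) - 1*85) = 28211/(-100) = 28211*(-1/100) = -28211/100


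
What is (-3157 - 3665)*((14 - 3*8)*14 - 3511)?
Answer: 24907122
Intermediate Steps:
(-3157 - 3665)*((14 - 3*8)*14 - 3511) = -6822*((14 - 24)*14 - 3511) = -6822*(-10*14 - 3511) = -6822*(-140 - 3511) = -6822*(-3651) = 24907122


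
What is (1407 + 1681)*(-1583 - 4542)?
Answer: -18914000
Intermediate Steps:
(1407 + 1681)*(-1583 - 4542) = 3088*(-6125) = -18914000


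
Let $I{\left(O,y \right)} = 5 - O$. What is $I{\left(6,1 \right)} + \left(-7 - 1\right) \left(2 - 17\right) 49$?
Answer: $5879$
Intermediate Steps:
$I{\left(6,1 \right)} + \left(-7 - 1\right) \left(2 - 17\right) 49 = \left(5 - 6\right) + \left(-7 - 1\right) \left(2 - 17\right) 49 = \left(5 - 6\right) + \left(-8\right) \left(-15\right) 49 = -1 + 120 \cdot 49 = -1 + 5880 = 5879$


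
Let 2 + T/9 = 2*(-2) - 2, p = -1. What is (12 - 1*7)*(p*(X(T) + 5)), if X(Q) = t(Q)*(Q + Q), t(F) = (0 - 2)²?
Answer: 2855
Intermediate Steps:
t(F) = 4 (t(F) = (-2)² = 4)
T = -72 (T = -18 + 9*(2*(-2) - 2) = -18 + 9*(-4 - 2) = -18 + 9*(-6) = -18 - 54 = -72)
X(Q) = 8*Q (X(Q) = 4*(Q + Q) = 4*(2*Q) = 8*Q)
(12 - 1*7)*(p*(X(T) + 5)) = (12 - 1*7)*(-(8*(-72) + 5)) = (12 - 7)*(-(-576 + 5)) = 5*(-1*(-571)) = 5*571 = 2855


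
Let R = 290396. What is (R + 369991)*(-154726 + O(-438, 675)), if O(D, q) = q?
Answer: -101733277737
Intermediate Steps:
(R + 369991)*(-154726 + O(-438, 675)) = (290396 + 369991)*(-154726 + 675) = 660387*(-154051) = -101733277737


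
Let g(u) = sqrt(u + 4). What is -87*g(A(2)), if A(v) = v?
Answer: -87*sqrt(6) ≈ -213.11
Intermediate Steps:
g(u) = sqrt(4 + u)
-87*g(A(2)) = -87*sqrt(4 + 2) = -87*sqrt(6)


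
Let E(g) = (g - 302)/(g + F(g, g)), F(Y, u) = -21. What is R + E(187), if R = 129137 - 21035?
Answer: 17944817/166 ≈ 1.0810e+5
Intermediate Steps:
R = 108102
E(g) = (-302 + g)/(-21 + g) (E(g) = (g - 302)/(g - 21) = (-302 + g)/(-21 + g))
R + E(187) = 108102 + (-302 + 187)/(-21 + 187) = 108102 - 115/166 = 17944817/166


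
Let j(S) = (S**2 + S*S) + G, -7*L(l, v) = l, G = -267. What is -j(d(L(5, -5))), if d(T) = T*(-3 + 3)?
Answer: 267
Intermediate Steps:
L(l, v) = -l/7
d(T) = 0 (d(T) = T*0 = 0)
j(S) = -267 + 2*S**2 (j(S) = (S**2 + S*S) - 267 = (S**2 + S**2) - 267 = 2*S**2 - 267 = -267 + 2*S**2)
-j(d(L(5, -5))) = -(-267 + 2*0**2) = -(-267 + 2*0) = -(-267 + 0) = -1*(-267) = 267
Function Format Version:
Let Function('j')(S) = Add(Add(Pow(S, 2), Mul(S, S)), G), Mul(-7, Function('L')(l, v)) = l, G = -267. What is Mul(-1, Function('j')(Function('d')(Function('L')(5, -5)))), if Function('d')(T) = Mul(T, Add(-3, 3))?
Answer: 267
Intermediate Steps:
Function('L')(l, v) = Mul(Rational(-1, 7), l)
Function('d')(T) = 0 (Function('d')(T) = Mul(T, 0) = 0)
Function('j')(S) = Add(-267, Mul(2, Pow(S, 2))) (Function('j')(S) = Add(Add(Pow(S, 2), Mul(S, S)), -267) = Add(Add(Pow(S, 2), Pow(S, 2)), -267) = Add(Mul(2, Pow(S, 2)), -267) = Add(-267, Mul(2, Pow(S, 2))))
Mul(-1, Function('j')(Function('d')(Function('L')(5, -5)))) = Mul(-1, Add(-267, Mul(2, Pow(0, 2)))) = Mul(-1, Add(-267, Mul(2, 0))) = Mul(-1, Add(-267, 0)) = Mul(-1, -267) = 267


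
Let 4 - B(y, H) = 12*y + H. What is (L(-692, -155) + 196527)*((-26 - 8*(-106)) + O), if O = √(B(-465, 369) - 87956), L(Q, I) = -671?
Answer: 160993632 + 195856*I*√82741 ≈ 1.6099e+8 + 5.6337e+7*I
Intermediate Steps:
B(y, H) = 4 - H - 12*y (B(y, H) = 4 - (12*y + H) = 4 - (H + 12*y) = 4 + (-H - 12*y) = 4 - H - 12*y)
O = I*√82741 (O = √((4 - 1*369 - 12*(-465)) - 87956) = √((4 - 369 + 5580) - 87956) = √(5215 - 87956) = √(-82741) = I*√82741 ≈ 287.65*I)
(L(-692, -155) + 196527)*((-26 - 8*(-106)) + O) = (-671 + 196527)*((-26 - 8*(-106)) + I*√82741) = 195856*((-26 + 848) + I*√82741) = 195856*(822 + I*√82741) = 160993632 + 195856*I*√82741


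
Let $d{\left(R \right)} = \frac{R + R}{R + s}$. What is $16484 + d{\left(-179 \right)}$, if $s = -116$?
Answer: $\frac{4863138}{295} \approx 16485.0$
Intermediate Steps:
$d{\left(R \right)} = \frac{2 R}{-116 + R}$ ($d{\left(R \right)} = \frac{R + R}{R - 116} = \frac{2 R}{-116 + R}$)
$16484 + d{\left(-179 \right)} = 16484 + 2 \left(-179\right) \frac{1}{-116 - 179} = 16484 + 2 \left(-179\right) \frac{1}{-295} = 16484 + 2 \left(-179\right) \left(- \frac{1}{295}\right) = 16484 + \frac{358}{295} = \frac{4863138}{295}$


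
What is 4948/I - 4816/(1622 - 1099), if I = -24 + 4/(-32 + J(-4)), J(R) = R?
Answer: -24335308/113491 ≈ -214.43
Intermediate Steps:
I = -217/9 (I = -24 + 4/(-32 - 4) = -24 + 4/(-36) = -24 + 4*(-1/36) = -24 - ⅑ = -217/9 ≈ -24.111)
4948/I - 4816/(1622 - 1099) = 4948/(-217/9) - 4816/(1622 - 1099) = 4948*(-9/217) - 4816/523 = -44532/217 - 4816*1/523 = -44532/217 - 4816/523 = -24335308/113491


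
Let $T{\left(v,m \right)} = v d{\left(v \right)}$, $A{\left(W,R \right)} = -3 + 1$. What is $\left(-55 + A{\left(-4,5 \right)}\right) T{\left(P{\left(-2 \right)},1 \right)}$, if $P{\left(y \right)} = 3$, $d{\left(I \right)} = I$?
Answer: $-513$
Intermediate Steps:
$A{\left(W,R \right)} = -2$
$T{\left(v,m \right)} = v^{2}$ ($T{\left(v,m \right)} = v v = v^{2}$)
$\left(-55 + A{\left(-4,5 \right)}\right) T{\left(P{\left(-2 \right)},1 \right)} = \left(-55 - 2\right) 3^{2} = \left(-57\right) 9 = -513$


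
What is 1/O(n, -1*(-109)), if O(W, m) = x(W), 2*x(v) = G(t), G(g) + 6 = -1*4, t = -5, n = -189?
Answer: -⅕ ≈ -0.20000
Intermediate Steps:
G(g) = -10 (G(g) = -6 - 1*4 = -6 - 4 = -10)
x(v) = -5 (x(v) = (½)*(-10) = -5)
O(W, m) = -5
1/O(n, -1*(-109)) = 1/(-5) = -⅕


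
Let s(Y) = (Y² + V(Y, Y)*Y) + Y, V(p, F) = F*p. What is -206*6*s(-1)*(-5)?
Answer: -6180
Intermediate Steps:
s(Y) = Y + Y² + Y³ (s(Y) = (Y² + (Y*Y)*Y) + Y = (Y² + Y²*Y) + Y = (Y² + Y³) + Y = Y + Y² + Y³)
-206*6*s(-1)*(-5) = -206*6*(-(1 - 1 + (-1)²))*(-5) = -206*6*(-(1 - 1 + 1))*(-5) = -206*6*(-1*1)*(-5) = -206*6*(-1)*(-5) = -(-1236)*(-5) = -206*30 = -6180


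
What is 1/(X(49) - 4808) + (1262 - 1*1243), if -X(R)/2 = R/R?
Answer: 91389/4810 ≈ 19.000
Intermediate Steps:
X(R) = -2 (X(R) = -2*R/R = -2*1 = -2)
1/(X(49) - 4808) + (1262 - 1*1243) = 1/(-2 - 4808) + (1262 - 1*1243) = 1/(-4810) + (1262 - 1243) = -1/4810 + 19 = 91389/4810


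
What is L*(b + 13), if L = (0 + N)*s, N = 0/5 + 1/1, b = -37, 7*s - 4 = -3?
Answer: -24/7 ≈ -3.4286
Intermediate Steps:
s = ⅐ (s = 4/7 + (⅐)*(-3) = 4/7 - 3/7 = ⅐ ≈ 0.14286)
N = 1 (N = 0*(⅕) + 1*1 = 0 + 1 = 1)
L = ⅐ (L = (0 + 1)*(⅐) = 1*(⅐) = ⅐ ≈ 0.14286)
L*(b + 13) = (-37 + 13)/7 = (⅐)*(-24) = -24/7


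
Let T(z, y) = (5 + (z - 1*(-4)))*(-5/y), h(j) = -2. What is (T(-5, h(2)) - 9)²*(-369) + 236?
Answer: -133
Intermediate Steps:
T(z, y) = -5*(9 + z)/y (T(z, y) = (5 + (z + 4))*(-5/y) = (5 + (4 + z))*(-5/y) = (9 + z)*(-5/y) = -5*(9 + z)/y)
(T(-5, h(2)) - 9)²*(-369) + 236 = (5*(-9 - 1*(-5))/(-2) - 9)²*(-369) + 236 = (5*(-½)*(-9 + 5) - 9)²*(-369) + 236 = (5*(-½)*(-4) - 9)²*(-369) + 236 = (10 - 9)²*(-369) + 236 = 1²*(-369) + 236 = 1*(-369) + 236 = -369 + 236 = -133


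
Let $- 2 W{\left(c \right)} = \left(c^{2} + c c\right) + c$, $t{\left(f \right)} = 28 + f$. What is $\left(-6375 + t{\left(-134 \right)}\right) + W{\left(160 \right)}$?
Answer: $-32161$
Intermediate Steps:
$W{\left(c \right)} = - c^{2} - \frac{c}{2}$ ($W{\left(c \right)} = - \frac{\left(c^{2} + c c\right) + c}{2} = - \frac{\left(c^{2} + c^{2}\right) + c}{2} = - \frac{2 c^{2} + c}{2} = - \frac{c + 2 c^{2}}{2} = - c^{2} - \frac{c}{2}$)
$\left(-6375 + t{\left(-134 \right)}\right) + W{\left(160 \right)} = \left(-6375 + \left(28 - 134\right)\right) - 160 \left(\frac{1}{2} + 160\right) = \left(-6375 - 106\right) - 160 \cdot \frac{321}{2} = -6481 - 25680 = -32161$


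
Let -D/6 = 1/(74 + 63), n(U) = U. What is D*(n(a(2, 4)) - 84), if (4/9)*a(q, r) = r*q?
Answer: 396/137 ≈ 2.8905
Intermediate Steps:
a(q, r) = 9*q*r/4 (a(q, r) = 9*(r*q)/4 = 9*(q*r)/4 = 9*q*r/4)
D = -6/137 (D = -6/(74 + 63) = -6/137 ≈ -0.043796)
D*(n(a(2, 4)) - 84) = -6*((9/4)*2*4 - 84)/137 = -6*(18 - 84)/137 = -6/137*(-66) = 396/137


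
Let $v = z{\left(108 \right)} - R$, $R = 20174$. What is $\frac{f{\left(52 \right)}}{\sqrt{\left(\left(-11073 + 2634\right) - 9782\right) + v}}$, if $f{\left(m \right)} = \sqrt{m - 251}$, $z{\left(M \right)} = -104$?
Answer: $\frac{\sqrt{7661301}}{38499} \approx 0.071895$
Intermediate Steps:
$f{\left(m \right)} = \sqrt{-251 + m}$
$v = -20278$ ($v = -104 - 20174 = -20278$)
$\frac{f{\left(52 \right)}}{\sqrt{\left(\left(-11073 + 2634\right) - 9782\right) + v}} = \frac{\sqrt{-251 + 52}}{\sqrt{\left(\left(-11073 + 2634\right) - 9782\right) - 20278}} = \frac{\sqrt{-199}}{\sqrt{\left(-8439 - 9782\right) - 20278}} = \frac{i \sqrt{199}}{\sqrt{-18221 - 20278}} = \frac{i \sqrt{199}}{\sqrt{-38499}} = \frac{i \sqrt{199}}{i \sqrt{38499}} = i \sqrt{199} \left(- \frac{i \sqrt{38499}}{38499}\right) = \frac{\sqrt{7661301}}{38499}$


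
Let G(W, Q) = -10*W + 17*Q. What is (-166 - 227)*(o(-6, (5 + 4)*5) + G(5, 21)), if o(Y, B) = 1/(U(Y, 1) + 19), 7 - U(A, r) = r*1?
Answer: -3016668/25 ≈ -1.2067e+5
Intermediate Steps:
U(A, r) = 7 - r
o(Y, B) = 1/25 (o(Y, B) = 1/((7 - 1*1) + 19) = 1/((7 - 1) + 19) = 1/(6 + 19) = 1/25)
(-166 - 227)*(o(-6, (5 + 4)*5) + G(5, 21)) = (-166 - 227)*(1/25 + (-10*5 + 17*21)) = -393*(1/25 + (-50 + 357)) = -393*(1/25 + 307) = -393*7676/25 = -3016668/25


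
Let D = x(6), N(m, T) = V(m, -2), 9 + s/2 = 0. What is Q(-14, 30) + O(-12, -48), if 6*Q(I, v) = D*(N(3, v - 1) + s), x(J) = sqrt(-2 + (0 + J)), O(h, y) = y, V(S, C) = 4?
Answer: -158/3 ≈ -52.667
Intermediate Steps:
s = -18 (s = -18 + 2*0 = -18 + 0 = -18)
N(m, T) = 4
x(J) = sqrt(-2 + J)
D = 2 (D = sqrt(-2 + 6) = sqrt(4) = 2)
Q(I, v) = -14/3 (Q(I, v) = (2*(4 - 18))/6 = (2*(-14))/6 = (1/6)*(-28) = -14/3)
Q(-14, 30) + O(-12, -48) = -14/3 - 48 = -158/3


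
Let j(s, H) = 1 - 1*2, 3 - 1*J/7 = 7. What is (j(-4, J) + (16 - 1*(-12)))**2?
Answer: 729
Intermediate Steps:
J = -28 (J = 21 - 7*7 = 21 - 49 = -28)
j(s, H) = -1 (j(s, H) = 1 - 2 = -1)
(j(-4, J) + (16 - 1*(-12)))**2 = (-1 + (16 - 1*(-12)))**2 = (-1 + (16 + 12))**2 = (-1 + 28)**2 = 27**2 = 729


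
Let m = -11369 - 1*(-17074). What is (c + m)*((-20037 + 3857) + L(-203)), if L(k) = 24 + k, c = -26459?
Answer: 339514686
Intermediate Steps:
m = 5705 (m = -11369 + 17074 = 5705)
(c + m)*((-20037 + 3857) + L(-203)) = (-26459 + 5705)*((-20037 + 3857) + (24 - 203)) = -20754*(-16180 - 179) = -20754*(-16359) = 339514686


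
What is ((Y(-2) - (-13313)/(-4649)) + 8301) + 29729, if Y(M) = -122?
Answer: 176220979/4649 ≈ 37905.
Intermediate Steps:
((Y(-2) - (-13313)/(-4649)) + 8301) + 29729 = ((-122 - (-13313)/(-4649)) + 8301) + 29729 = ((-122 - (-13313)*(-1)/4649) + 8301) + 29729 = ((-122 - 1*13313/4649) + 8301) + 29729 = ((-122 - 13313/4649) + 8301) + 29729 = (-580491/4649 + 8301) + 29729 = 38010858/4649 + 29729 = 176220979/4649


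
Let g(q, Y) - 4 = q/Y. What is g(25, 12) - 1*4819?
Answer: -57755/12 ≈ -4812.9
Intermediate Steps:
g(q, Y) = 4 + q/Y
g(25, 12) - 1*4819 = (4 + 25/12) - 1*4819 = (4 + 25*(1/12)) - 4819 = (4 + 25/12) - 4819 = 73/12 - 4819 = -57755/12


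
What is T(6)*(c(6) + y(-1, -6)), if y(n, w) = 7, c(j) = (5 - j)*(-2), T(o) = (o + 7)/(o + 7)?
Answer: 9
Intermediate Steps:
T(o) = 1 (T(o) = (7 + o)/(7 + o) = 1)
c(j) = -10 + 2*j
T(6)*(c(6) + y(-1, -6)) = 1*((-10 + 2*6) + 7) = 1*((-10 + 12) + 7) = 1*(2 + 7) = 1*9 = 9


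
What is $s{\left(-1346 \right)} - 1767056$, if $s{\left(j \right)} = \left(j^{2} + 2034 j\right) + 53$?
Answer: $-2693051$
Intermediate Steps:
$s{\left(j \right)} = 53 + j^{2} + 2034 j$
$s{\left(-1346 \right)} - 1767056 = \left(53 + \left(-1346\right)^{2} + 2034 \left(-1346\right)\right) - 1767056 = \left(53 + 1811716 - 2737764\right) - 1767056 = -925995 - 1767056 = -2693051$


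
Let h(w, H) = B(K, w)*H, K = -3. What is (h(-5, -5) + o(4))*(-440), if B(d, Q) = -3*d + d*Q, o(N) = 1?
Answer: 52360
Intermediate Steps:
B(d, Q) = -3*d + Q*d
h(w, H) = H*(9 - 3*w) (h(w, H) = (-3*(-3 + w))*H = (9 - 3*w)*H = H*(9 - 3*w))
(h(-5, -5) + o(4))*(-440) = (3*(-5)*(3 - 1*(-5)) + 1)*(-440) = (3*(-5)*(3 + 5) + 1)*(-440) = (3*(-5)*8 + 1)*(-440) = (-120 + 1)*(-440) = -119*(-440) = 52360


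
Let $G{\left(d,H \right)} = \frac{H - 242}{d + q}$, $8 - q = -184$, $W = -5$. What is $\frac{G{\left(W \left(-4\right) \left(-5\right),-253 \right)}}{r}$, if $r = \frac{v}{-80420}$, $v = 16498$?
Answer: $\frac{9951975}{379454} \approx 26.227$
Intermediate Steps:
$q = 192$ ($q = 8 - -184 = 8 + 184 = 192$)
$r = - \frac{8249}{40210}$ ($r = \frac{16498}{-80420} = 16498 \left(- \frac{1}{80420}\right) = - \frac{8249}{40210} \approx -0.20515$)
$G{\left(d,H \right)} = \frac{-242 + H}{192 + d}$ ($G{\left(d,H \right)} = \frac{H - 242}{d + 192} = \frac{-242 + H}{192 + d}$)
$\frac{G{\left(W \left(-4\right) \left(-5\right),-253 \right)}}{r} = \frac{\frac{1}{192 + \left(-5\right) \left(-4\right) \left(-5\right)} \left(-242 - 253\right)}{- \frac{8249}{40210}} = \frac{1}{192 + 20 \left(-5\right)} \left(-495\right) \left(- \frac{40210}{8249}\right) = \frac{1}{192 - 100} \left(-495\right) \left(- \frac{40210}{8249}\right) = \frac{1}{92} \left(-495\right) \left(- \frac{40210}{8249}\right) = \left(- \frac{495}{92}\right) \left(- \frac{40210}{8249}\right) = \frac{9951975}{379454}$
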